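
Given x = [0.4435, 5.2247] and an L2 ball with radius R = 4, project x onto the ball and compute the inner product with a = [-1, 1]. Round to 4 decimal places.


Step 1: Compute ||x|| (intermediates to 6 decimals).
||x|| = sqrt(0.4435^2 + 5.2247^2) = 5.24349
Step 2: Project.
Since ||x|| > R, scale = R/||x|| = 4/5.24349 = 0.762851, proj(x) = scale * x
proj(x) = [0.338324, 3.985668]
Step 3: Dot product.
a^T * proj(x) = -1*0.338324 + 1*3.985668 = 3.6473


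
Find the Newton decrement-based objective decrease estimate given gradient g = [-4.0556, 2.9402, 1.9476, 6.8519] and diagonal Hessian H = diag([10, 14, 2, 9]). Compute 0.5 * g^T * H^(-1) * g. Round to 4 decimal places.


Step 1: H is diagonal, so H^(-1) * g = [-0.4056, 0.21, 0.9738, 0.7613].
Step 2: g^T H^(-1) g = sum_i g_i^2 / H_ii
  = (-4.0556)^2/10 + (2.9402)^2/14 + (1.9476)^2/2 + (6.8519)^2/9
  = 1.6448 + 0.6175 + 1.8966 + 5.2165 = 9.3753
Step 3: Objective decrease = 0.5 * g^T H^(-1) g = 4.6877


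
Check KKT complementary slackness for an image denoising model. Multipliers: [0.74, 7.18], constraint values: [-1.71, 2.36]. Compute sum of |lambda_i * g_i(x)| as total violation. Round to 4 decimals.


KKT complementary slackness check:
lambda_1 * g_1 = 0.74 * -1.71 = -1.2654
lambda_2 * g_2 = 7.18 * 2.36 = 16.9448
Total violation = 1.2654 + 16.9448 = 18.2102


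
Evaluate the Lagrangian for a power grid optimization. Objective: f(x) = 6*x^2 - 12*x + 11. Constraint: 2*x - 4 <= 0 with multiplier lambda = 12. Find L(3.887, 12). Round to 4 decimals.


Step 1: Evaluate f(x).
f(3.887) = 6*3.887^2 - 12*3.887 + 11 = 55.0086
Step 2: Evaluate g(x).
g(3.887) = 2*3.887 - 4 = 3.774
Step 3: Compute Lagrangian.
L = 55.0086 + 12*3.774 = 100.2966


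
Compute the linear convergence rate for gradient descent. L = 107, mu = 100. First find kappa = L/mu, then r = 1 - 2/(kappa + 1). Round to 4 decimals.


Step 1: Compute the condition number.
kappa = L/mu = 107/100 = 1.07
Step 2: Compute the convergence rate.
r = 1 - 2/(kappa + 1) = 1 - 2*mu/(L + mu) = (L - mu)/(L + mu) = 7/207 = 0.0338


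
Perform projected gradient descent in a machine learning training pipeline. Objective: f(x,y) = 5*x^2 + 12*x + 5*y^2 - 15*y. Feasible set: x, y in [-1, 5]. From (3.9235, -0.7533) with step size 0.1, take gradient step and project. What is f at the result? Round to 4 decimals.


Step 1: Compute gradient at (3.9235, -0.7533).
grad_x = 2*5*3.9235 + 12 = 51.235
grad_y = 2*5*-0.7533 - 15 = -22.533
Step 2: Gradient step.
x_raw = 3.9235 - 0.1*51.235 = -1.2
y_raw = -0.7533 - 0.1*-22.533 = 1.5
Step 3: Project onto [-1, 5].
x_proj = clip(-1.2) = -1.0
y_proj = clip(1.5) = 1.5
Step 4: Evaluate f.
f(-1.0, 1.5) = -18.25


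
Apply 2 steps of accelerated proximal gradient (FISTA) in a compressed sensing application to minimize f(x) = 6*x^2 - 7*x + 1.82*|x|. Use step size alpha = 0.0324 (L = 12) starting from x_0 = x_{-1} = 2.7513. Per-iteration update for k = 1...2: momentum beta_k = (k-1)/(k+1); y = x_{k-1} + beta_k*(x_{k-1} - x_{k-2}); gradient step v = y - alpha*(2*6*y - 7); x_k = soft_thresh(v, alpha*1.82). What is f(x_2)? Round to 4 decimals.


FISTA on f(x) = 6*x^2 - 7*x + 1.82*|x|
L = 12, alpha = 0.0324
Iteration 1: beta = 0.0, y = 2.7513 + 0.0*(2.7513 - 2.7513) = 2.7513
  grad(y) = 26.0156, v = y - alpha*grad = 1.9084
  prox(v) = soft_thresh(1.9084, 0.059) = 1.8494
Iteration 2: beta = 0.3333, y = 1.8494 + 0.3333*(1.8494 - 2.7513) = 1.5488
  grad(y) = 11.5856, v = y - alpha*grad = 1.1734
  prox(v) = soft_thresh(1.1734, 0.059) = 1.1145
f(x_2) = 6*1.1145^2 - 7*1.1145 + 1.82*|1.1145| = 1.6792


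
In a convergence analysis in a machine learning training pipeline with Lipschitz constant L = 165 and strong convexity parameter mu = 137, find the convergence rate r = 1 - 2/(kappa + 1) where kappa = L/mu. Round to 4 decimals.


Step 1: Compute the condition number.
kappa = L/mu = 165/137 = 1.2044
Step 2: Compute the convergence rate.
r = 1 - 2/(kappa + 1) = 1 - 2*mu/(L + mu) = (L - mu)/(L + mu) = 28/302 = 0.0927


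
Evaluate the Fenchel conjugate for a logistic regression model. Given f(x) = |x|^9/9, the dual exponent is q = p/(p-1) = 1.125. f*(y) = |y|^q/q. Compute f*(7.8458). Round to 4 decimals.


The conjugate exponent q satisfies 1/p + 1/q = 1.
p = 9, so q = 9/(9 - 1) = 1.125
|y|^q = 7.8458^1.125 = 10.15
f*(7.8458) = 10.15 / 1.125 = 9.0222


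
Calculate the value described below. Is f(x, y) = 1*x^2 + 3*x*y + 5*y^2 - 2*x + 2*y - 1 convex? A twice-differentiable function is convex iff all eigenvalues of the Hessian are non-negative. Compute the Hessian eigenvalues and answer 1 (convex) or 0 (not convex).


The Hessian of f(x,y) = 1*x^2 + 3*x*y + 5*y^2 - 2*x + 2*y - 1 is:
H = [[2, 3], [3, 10]]
Trace = 2 + 10 = 12
Determinant = 2*10 - (3)^2 = 11
Discriminant = (12)^2 - 4*11 = 100.0
Eigenvalues: lambda_1 = 1.0, lambda_2 = 11.0
The function is convex.

1


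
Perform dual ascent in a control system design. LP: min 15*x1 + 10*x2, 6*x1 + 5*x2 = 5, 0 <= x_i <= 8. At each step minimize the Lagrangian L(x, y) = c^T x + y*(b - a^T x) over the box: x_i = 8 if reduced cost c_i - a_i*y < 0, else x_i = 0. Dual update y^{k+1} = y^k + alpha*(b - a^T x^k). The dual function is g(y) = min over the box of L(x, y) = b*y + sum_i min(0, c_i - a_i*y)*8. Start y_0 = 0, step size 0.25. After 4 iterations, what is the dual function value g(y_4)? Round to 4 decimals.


Dual ascent for LP: min 15*x1 + 10*x2, 6*x1 + 5*x2 = 5, 0 <= x_i <= 8
Step 1: y^k = 0.0, reduced costs: (15.0, 10.0)
  x^k = (0.0, 0.0), subgradient = b - a^T x = 5.0
  y^{k+1} = 0.0 + 0.25*5.0 = 1.25
Step 2: y^k = 1.25, reduced costs: (7.5, 3.75)
  x^k = (0.0, 0.0), subgradient = b - a^T x = 5.0
  y^{k+1} = 1.25 + 0.25*5.0 = 2.5
Step 3: y^k = 2.5, reduced costs: (0.0, -2.5)
  x^k = (0.0, 8.0), subgradient = b - a^T x = -35.0
  y^{k+1} = 2.5 + 0.25*-35.0 = -6.25
Step 4: y^k = -6.25, reduced costs: (52.5, 41.25)
  x^k = (0.0, 0.0), subgradient = b - a^T x = 5.0
  y^{k+1} = -6.25 + 0.25*5.0 = -5.0
Dual objective at y_4 = -5.0: reduced costs (45.0, 35.0), box minimizer x = (0.0, 0.0)
g(y_4) = b*y + (c1 - a1*y)*x1 + (c2 - a2*y)*x2 = 5*(-5.0) + 45.0*0.0 + 35.0*0.0 = -25.0 + 0.0 + 0.0 = -25.0


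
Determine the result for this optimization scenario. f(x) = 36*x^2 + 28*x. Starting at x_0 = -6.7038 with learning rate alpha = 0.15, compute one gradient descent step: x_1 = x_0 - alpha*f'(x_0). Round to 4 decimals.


We compute the gradient at x_0 and apply the update.
f'(x) = 72*x + 28
f'(-6.7038) = 72*-6.7038 + 28 = -454.6736
x_1 = -6.7038 - 0.15*-454.6736 = 61.4972


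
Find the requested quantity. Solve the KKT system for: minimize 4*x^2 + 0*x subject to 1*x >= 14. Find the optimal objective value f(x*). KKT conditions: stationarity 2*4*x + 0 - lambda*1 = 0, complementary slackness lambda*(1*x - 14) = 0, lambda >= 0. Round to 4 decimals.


Step 1: Try lambda = 0 (constraint inactive).
x_unc = 0/(2*4) = 0.0
Check: 1*0.0 = 0.0 < 14 -- violated!
Step 2: Constraint must be active: 1*x = 14
x* = 14/1 = 14.0
lambda = (2*4*14.0 + 0)/1 = 112.0
Step 3: Compute optimal value.
f(x*) = 4*14.0^2 + 0*14.0 = 784.0


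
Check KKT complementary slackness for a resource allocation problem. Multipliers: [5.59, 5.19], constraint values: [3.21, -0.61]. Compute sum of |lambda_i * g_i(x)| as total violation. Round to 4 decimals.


KKT complementary slackness check:
lambda_1 * g_1 = 5.59 * 3.21 = 17.9439
lambda_2 * g_2 = 5.19 * -0.61 = -3.1659
Total violation = 17.9439 + 3.1659 = 21.1098


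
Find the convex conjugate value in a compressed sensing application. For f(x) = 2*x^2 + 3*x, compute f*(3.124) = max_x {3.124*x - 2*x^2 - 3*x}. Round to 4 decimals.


f*(y) = sup_x {y*x - a*x^2 - b*x} = sup_x {(y-b)*x - a*x^2}
FOC: (y - b) - 2a*x = 0 => x* = (y - b)/(2a)
x* = (3.124 - 3)/(2*2) = 0.031
f*(3.124) = (y-b)^2/(4a) = (3.124 - 3)^2/(4*2)
= 0.0154/8 = 0.0019


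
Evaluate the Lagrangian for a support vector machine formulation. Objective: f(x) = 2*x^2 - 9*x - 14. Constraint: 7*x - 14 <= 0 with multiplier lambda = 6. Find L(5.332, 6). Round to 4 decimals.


Step 1: Evaluate f(x).
f(5.332) = 2*5.332^2 - 9*5.332 - 14 = -5.1276
Step 2: Evaluate g(x).
g(5.332) = 7*5.332 - 14 = 23.324
Step 3: Compute Lagrangian.
L = -5.1276 + 6*23.324 = 134.8164


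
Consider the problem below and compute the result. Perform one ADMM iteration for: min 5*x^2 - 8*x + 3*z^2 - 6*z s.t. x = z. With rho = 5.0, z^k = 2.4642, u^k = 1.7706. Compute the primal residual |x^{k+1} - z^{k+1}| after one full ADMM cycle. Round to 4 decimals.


ADMM iteration with rho = 5.0, z^k = 2.4642, u^k = 1.7706
Step 1: x-update.
Minimize 5*x^2 - 8*x + (5.0/2)*(x - 2.4642 + 1.7706)^2
FOC: (2*5 + 5.0)*x = 8 + 5.0*(2.4642 - 1.7706)
x^{k+1} = 0.7645
Step 2: z-update.
Minimize 3*z^2 - 6*z + (5.0/2)*(0.7645 - z + 1.7706)^2
FOC: (2*3 + 5.0)*z = 6 + 5.0*(0.7645 + 1.7706)
z^{k+1} = 1.6978
Step 3: u-update.
u^{k+1} = 1.7706 + 0.7645 - 1.6978 = 0.8373
Step 4: Primal residual = |0.7645 - 1.6978| = 0.9333


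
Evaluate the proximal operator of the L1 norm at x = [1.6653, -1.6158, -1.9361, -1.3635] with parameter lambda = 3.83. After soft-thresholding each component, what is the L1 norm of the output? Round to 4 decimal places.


Soft-thresholding with lambda = 3.83:
prox(1.6653) = sign(1.6653)*max(|1.6653| - 3.83, 0) = 0.0
prox(-1.6158) = sign(-1.6158)*max(|-1.6158| - 3.83, 0) = 0.0
prox(-1.9361) = sign(-1.9361)*max(|-1.9361| - 3.83, 0) = 0.0
prox(-1.3635) = sign(-1.3635)*max(|-1.3635| - 3.83, 0) = 0.0
prox(x) = [0.0, 0.0, 0.0, 0.0]
||prox(x)||_1 = 0.0 + 0.0 + 0.0 + 0.0 = 0.0


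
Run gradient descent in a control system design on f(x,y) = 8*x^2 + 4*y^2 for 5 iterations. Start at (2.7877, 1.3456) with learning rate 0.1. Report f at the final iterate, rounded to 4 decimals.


Gradient descent on f(x,y) = 8*x^2 + 4*y^2.
Starting point: (2.7877, 1.3456), alpha = 0.1
Step 1: grad_x = 2*8*2.7877 = 44.6032, grad_y = 2*4*1.3456 = 10.7648
  x_1 = 2.7877 - 0.1*44.6032 = -1.6726
  y_1 = 1.3456 - 0.1*10.7648 = 0.2691
Step 2: grad_x = 2*8*-1.6726 = -26.7619, grad_y = 2*4*0.2691 = 2.153
  x_2 = -1.6726 - 0.1*-26.7619 = 1.0036
  y_2 = 0.2691 - 0.1*2.153 = 0.0538
Step 3: grad_x = 2*8*1.0036 = 16.0572, grad_y = 2*4*0.0538 = 0.4306
  x_3 = 1.0036 - 0.1*16.0572 = -0.6021
  y_3 = 0.0538 - 0.1*0.4306 = 0.0108
Step 4: grad_x = 2*8*-0.6021 = -9.6343, grad_y = 2*4*0.0108 = 0.0861
  x_4 = -0.6021 - 0.1*-9.6343 = 0.3613
  y_4 = 0.0108 - 0.1*0.0861 = 0.0022
Step 5: grad_x = 2*8*0.3613 = 5.7806, grad_y = 2*4*0.0022 = 0.0172
  x_5 = 0.3613 - 0.1*5.7806 = -0.2168
  y_5 = 0.0022 - 0.1*0.0172 = 0.0004
f(-0.2168, 0.0004) = 8*(-0.2168)^2 + 4*0.0004^2 = 0.3759


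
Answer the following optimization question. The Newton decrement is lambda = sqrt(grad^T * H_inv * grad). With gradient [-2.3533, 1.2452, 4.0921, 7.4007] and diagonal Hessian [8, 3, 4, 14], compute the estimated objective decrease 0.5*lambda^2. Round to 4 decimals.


Step 1: H is diagonal, so H^(-1) * g = [-0.2942, 0.4151, 1.023, 0.5286].
Step 2: g^T H^(-1) g = sum_i g_i^2 / H_ii
  = (-2.3533)^2/8 + (1.2452)^2/3 + (4.0921)^2/4 + (7.4007)^2/14
  = 0.6923 + 0.5168 + 4.1863 + 3.9122 = 9.3076
Step 3: Objective decrease = 0.5 * g^T H^(-1) g = 4.6538


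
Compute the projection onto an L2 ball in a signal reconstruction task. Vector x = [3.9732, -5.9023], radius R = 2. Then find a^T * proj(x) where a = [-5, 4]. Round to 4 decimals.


Step 1: Compute ||x|| (intermediates to 6 decimals).
||x|| = sqrt(3.9732^2 + (-5.9023)^2) = 7.115017
Step 2: Project.
Since ||x|| > R, scale = R/||x|| = 2/7.115017 = 0.281096, proj(x) = scale * x
proj(x) = [1.116851, -1.659113]
Step 3: Dot product.
a^T * proj(x) = -5*1.116851 + 4*(-1.659113) = -12.2207


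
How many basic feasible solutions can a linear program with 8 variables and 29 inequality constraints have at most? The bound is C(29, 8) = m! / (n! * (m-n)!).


Each vertex corresponds to some choice of n active constraints out of m, so the number of vertices is at most C(m, n) = m! / (n!(m-n)!).
m = 29, n = 8
Numerator: 29 * 28 * 27 * 26 * 25 * 24 * 23 * 22
Denominator: 8! = 40320
C(29, 8) = 4292145


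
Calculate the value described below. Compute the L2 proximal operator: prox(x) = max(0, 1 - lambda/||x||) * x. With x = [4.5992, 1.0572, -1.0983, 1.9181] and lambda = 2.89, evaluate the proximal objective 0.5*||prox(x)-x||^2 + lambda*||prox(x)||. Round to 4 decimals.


Step 1: Compute ||x||.
||x|| = 5.2111
Step 2: Compute scaling factor.
scale = max(0, 1 - 2.89/5.2111) = 0.4454
Step 3: prox(x) = [2.0486, 0.4709, -0.4892, 0.8544]
||prox(x)|| = 2.3211
Step 4: Proximal objective.
0.5*||prox-x||^2 = 4.1761
lambda*||prox|| = 6.708
Total = 10.8841


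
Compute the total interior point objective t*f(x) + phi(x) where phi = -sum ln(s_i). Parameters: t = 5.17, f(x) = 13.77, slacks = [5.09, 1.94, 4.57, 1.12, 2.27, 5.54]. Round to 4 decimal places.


Step 1: Compute log-barrier.
ln values: [1.6273, 0.6627, 1.5195, 0.1133, 0.8198, 1.712]
phi = -(1.6273 + 0.6627 + 1.5195 + 0.1133 + 0.8198 + 1.712) = -6.4546
Step 2: Compute augmented objective.
t*f(x) = 5.17*13.77 = 71.1909
Total = 71.1909 - 6.4546 = 64.7363


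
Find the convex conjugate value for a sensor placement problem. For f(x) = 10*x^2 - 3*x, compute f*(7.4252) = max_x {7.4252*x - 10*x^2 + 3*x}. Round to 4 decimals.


f*(y) = sup_x {y*x - a*x^2 - b*x} = sup_x {(y-b)*x - a*x^2}
FOC: (y - b) - 2a*x = 0 => x* = (y - b)/(2a)
x* = (7.4252 + 3)/(2*10) = 0.5213
f*(7.4252) = (y-b)^2/(4a) = (7.4252 + 3)^2/(4*10)
= 108.6848/40 = 2.7171


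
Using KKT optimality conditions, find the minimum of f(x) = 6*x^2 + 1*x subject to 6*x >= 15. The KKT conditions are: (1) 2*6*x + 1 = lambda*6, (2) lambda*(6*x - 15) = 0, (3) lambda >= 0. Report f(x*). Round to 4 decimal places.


Step 1: Try lambda = 0 (constraint inactive).
x_unc = -1/(2*6) = -0.0833
Check: 6*-0.0833 = -0.4998 < 15 -- violated!
Step 2: Constraint must be active: 6*x = 15
x* = 15/6 = 2.5
lambda = (2*6*2.5 + 1)/6 = 5.1667
Step 3: Compute optimal value.
f(x*) = 6*2.5^2 + 1*2.5 = 40.0


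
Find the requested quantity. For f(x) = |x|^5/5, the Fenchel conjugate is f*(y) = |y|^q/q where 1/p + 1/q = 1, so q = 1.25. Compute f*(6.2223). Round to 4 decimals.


The conjugate exponent q satisfies 1/p + 1/q = 1.
p = 5, so q = 5/(5 - 1) = 1.25
|y|^q = 6.2223^1.25 = 9.8274
f*(6.2223) = 9.8274 / 1.25 = 7.8619


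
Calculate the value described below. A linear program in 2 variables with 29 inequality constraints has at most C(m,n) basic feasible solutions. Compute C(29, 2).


Each vertex corresponds to some choice of n active constraints out of m, so the number of vertices is at most C(m, n) = m! / (n!(m-n)!).
m = 29, n = 2
Numerator: 29 * 28
Denominator: 2! = 2
C(29, 2) = 406


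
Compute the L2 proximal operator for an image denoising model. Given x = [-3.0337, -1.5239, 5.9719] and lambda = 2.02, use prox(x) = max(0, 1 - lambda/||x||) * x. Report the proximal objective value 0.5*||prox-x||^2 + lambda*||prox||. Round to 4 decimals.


Step 1: Compute ||x||.
||x|| = 6.8694
Step 2: Compute scaling factor.
scale = max(0, 1 - 2.02/6.8694) = 0.7059
Step 3: prox(x) = [-2.1416, -1.0758, 4.2158]
||prox(x)|| = 4.8494
Step 4: Proximal objective.
0.5*||prox-x||^2 = 2.0402
lambda*||prox|| = 9.7958
Total = 11.8361


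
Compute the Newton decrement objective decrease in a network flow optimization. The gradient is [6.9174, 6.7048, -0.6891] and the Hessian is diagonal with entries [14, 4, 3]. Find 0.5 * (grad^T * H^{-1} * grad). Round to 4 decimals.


Step 1: H is diagonal, so H^(-1) * g = [0.4941, 1.6762, -0.2297].
Step 2: g^T H^(-1) g = sum_i g_i^2 / H_ii
  = (6.9174)^2/14 + (6.7048)^2/4 + (-0.6891)^2/3
  = 3.4179 + 11.2386 + 0.1583 = 14.8148
Step 3: Objective decrease = 0.5 * g^T H^(-1) g = 7.4074


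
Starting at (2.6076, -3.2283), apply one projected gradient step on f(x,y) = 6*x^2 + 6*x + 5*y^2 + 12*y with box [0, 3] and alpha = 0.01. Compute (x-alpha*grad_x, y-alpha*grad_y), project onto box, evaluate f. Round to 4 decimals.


Step 1: Compute gradient at (2.6076, -3.2283).
grad_x = 2*6*2.6076 + 6 = 37.2912
grad_y = 2*5*-3.2283 + 12 = -20.283
Step 2: Gradient step.
x_raw = 2.6076 - 0.01*37.2912 = 2.2347
y_raw = -3.2283 - 0.01*-20.283 = -3.0255
Step 3: Project onto [0, 3].
x_proj = clip(2.2347) = 2.2347
y_proj = clip(-3.0255) = 0.0
Step 4: Evaluate f.
f(2.2347, 0.0) = 43.3711


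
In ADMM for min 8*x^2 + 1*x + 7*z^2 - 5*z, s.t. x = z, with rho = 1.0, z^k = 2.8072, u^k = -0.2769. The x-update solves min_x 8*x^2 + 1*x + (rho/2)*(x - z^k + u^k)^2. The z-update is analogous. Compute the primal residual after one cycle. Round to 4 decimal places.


ADMM iteration with rho = 1.0, z^k = 2.8072, u^k = -0.2769
Step 1: x-update.
Minimize 8*x^2 + 1*x + (1.0/2)*(x - 2.8072 - 0.2769)^2
FOC: (2*8 + 1.0)*x = -1 + 1.0*(2.8072 + 0.2769)
x^{k+1} = 0.1226
Step 2: z-update.
Minimize 7*z^2 - 5*z + (1.0/2)*(0.1226 - z - 0.2769)^2
FOC: (2*7 + 1.0)*z = 5 + 1.0*(0.1226 - 0.2769)
z^{k+1} = 0.323
Step 3: u-update.
u^{k+1} = -0.2769 + 0.1226 - 0.323 = -0.4774
Step 4: Primal residual = |0.1226 - 0.323| = 0.2005


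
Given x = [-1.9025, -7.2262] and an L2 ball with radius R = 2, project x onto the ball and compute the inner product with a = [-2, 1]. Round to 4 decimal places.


Step 1: Compute ||x|| (intermediates to 6 decimals).
||x|| = sqrt((-1.9025)^2 + (-7.2262)^2) = 7.472448
Step 2: Project.
Since ||x|| > R, scale = R/||x|| = 2/7.472448 = 0.26765, proj(x) = scale * x
proj(x) = [-0.509204, -1.934092]
Step 3: Dot product.
a^T * proj(x) = -2*(-0.509204) + 1*(-1.934092) = -0.9157


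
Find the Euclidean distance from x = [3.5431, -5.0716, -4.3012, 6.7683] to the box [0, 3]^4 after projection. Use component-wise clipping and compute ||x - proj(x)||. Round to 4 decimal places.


Project each component onto [0, 3].
clip(3.5431) = 3.0, clip(-5.0716) = 0.0, clip(-4.3012) = 0.0, clip(6.7683) = 3.0
Projection = [3.0, 0.0, 0.0, 3.0]
Squared diffs: [0.295, 25.7211, 18.5003, 14.2001]
Distance = sqrt(58.7165) = 7.6627


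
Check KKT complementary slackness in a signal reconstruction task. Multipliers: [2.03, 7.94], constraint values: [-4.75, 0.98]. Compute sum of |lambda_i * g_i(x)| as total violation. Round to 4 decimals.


KKT complementary slackness check:
lambda_1 * g_1 = 2.03 * -4.75 = -9.6425
lambda_2 * g_2 = 7.94 * 0.98 = 7.7812
Total violation = 9.6425 + 7.7812 = 17.4237


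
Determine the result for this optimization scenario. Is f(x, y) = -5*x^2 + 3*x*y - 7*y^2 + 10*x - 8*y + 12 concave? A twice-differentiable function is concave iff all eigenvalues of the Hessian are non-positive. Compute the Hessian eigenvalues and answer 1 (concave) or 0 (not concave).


The Hessian of f(x,y) = -5*x^2 + 3*x*y - 7*y^2 + 10*x - 8*y + 12 is:
H = [[-10, 3], [3, -14]]
Trace = -10 - 14 = -24
Determinant = -10*-14 - (3)^2 = 131
Discriminant = (-24)^2 - 4*131 = 52.0
Eigenvalues: lambda_1 = -15.6056, lambda_2 = -8.3944
The function is concave.

1


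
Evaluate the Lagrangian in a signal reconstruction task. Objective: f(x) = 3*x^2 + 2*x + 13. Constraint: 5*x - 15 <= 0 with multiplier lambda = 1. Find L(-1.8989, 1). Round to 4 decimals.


Step 1: Evaluate f(x).
f(-1.8989) = 3*(-1.8989)^2 + 2*(-1.8989) + 13 = 20.0197
Step 2: Evaluate g(x).
g(-1.8989) = 5*-1.8989 - 15 = -24.4945
Step 3: Compute Lagrangian.
L = 20.0197 + 1*-24.4945 = -4.4748


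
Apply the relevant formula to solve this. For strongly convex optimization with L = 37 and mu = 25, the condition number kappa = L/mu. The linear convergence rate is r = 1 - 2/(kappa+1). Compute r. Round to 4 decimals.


Step 1: Compute the condition number.
kappa = L/mu = 37/25 = 1.48
Step 2: Compute the convergence rate.
r = 1 - 2/(kappa + 1) = 1 - 2*mu/(L + mu) = (L - mu)/(L + mu) = 12/62 = 0.1935


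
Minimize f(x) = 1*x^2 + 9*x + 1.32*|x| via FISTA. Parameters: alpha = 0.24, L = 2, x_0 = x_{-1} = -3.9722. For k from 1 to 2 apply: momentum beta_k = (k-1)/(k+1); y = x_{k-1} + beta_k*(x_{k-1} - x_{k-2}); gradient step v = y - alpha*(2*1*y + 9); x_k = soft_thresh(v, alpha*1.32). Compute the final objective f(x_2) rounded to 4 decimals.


FISTA on f(x) = 1*x^2 + 9*x + 1.32*|x|
L = 2, alpha = 0.24
Iteration 1: beta = 0.0, y = -3.9722 + 0.0*(-3.9722 + 3.9722) = -3.9722
  grad(y) = 1.0556, v = y - alpha*grad = -4.2255
  prox(v) = soft_thresh(-4.2255, 0.3168) = -3.9087
Iteration 2: beta = 0.3333, y = -3.9087 + 0.3333*(-3.9087 + 3.9722) = -3.8876
  grad(y) = 1.2248, v = y - alpha*grad = -4.1815
  prox(v) = soft_thresh(-4.1815, 0.3168) = -3.8647
f(x_2) = 1*(-3.8647)^2 + 9*(-3.8647) + 1.32*|-3.8647| = -14.745


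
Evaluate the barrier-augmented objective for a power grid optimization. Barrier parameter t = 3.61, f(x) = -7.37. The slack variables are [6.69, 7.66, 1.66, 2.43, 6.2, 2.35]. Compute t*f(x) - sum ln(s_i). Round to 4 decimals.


Step 1: Compute log-barrier.
ln values: [1.9006, 2.036, 0.5068, 0.8879, 1.8245, 0.8544]
phi = -(1.9006 + 2.036 + 0.5068 + 0.8879 + 1.8245 + 0.8544) = -8.0103
Step 2: Compute augmented objective.
t*f(x) = 3.61*-7.37 = -26.6057
Total = -26.6057 - 8.0103 = -34.616


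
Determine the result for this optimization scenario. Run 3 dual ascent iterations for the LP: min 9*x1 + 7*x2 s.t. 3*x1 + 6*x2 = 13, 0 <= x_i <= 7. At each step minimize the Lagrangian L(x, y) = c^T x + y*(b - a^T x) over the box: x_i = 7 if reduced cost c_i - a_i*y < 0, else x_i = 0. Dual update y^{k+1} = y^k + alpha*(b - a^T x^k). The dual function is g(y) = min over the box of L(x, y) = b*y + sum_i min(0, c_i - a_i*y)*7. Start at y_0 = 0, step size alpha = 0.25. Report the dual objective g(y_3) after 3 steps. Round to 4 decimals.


Dual ascent for LP: min 9*x1 + 7*x2, 3*x1 + 6*x2 = 13, 0 <= x_i <= 7
Step 1: y^k = 0.0, reduced costs: (9.0, 7.0)
  x^k = (0.0, 0.0), subgradient = b - a^T x = 13.0
  y^{k+1} = 0.0 + 0.25*13.0 = 3.25
Step 2: y^k = 3.25, reduced costs: (-0.75, -12.5)
  x^k = (7.0, 7.0), subgradient = b - a^T x = -50.0
  y^{k+1} = 3.25 + 0.25*-50.0 = -9.25
Step 3: y^k = -9.25, reduced costs: (36.75, 62.5)
  x^k = (0.0, 0.0), subgradient = b - a^T x = 13.0
  y^{k+1} = -9.25 + 0.25*13.0 = -6.0
Dual objective at y_3 = -6.0: reduced costs (27.0, 43.0), box minimizer x = (0.0, 0.0)
g(y_3) = b*y + (c1 - a1*y)*x1 + (c2 - a2*y)*x2 = 13*(-6.0) + 27.0*0.0 + 43.0*0.0 = -78.0 + 0.0 + 0.0 = -78.0


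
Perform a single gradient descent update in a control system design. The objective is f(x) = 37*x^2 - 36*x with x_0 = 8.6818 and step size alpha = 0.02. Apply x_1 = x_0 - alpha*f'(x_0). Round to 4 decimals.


We compute the gradient at x_0 and apply the update.
f'(x) = 74*x - 36
f'(8.6818) = 74*8.6818 - 36 = 606.4532
x_1 = 8.6818 - 0.02*606.4532 = -3.4473


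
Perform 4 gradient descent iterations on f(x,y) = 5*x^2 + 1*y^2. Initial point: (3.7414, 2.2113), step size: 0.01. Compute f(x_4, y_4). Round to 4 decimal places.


Gradient descent on f(x,y) = 5*x^2 + 1*y^2.
Starting point: (3.7414, 2.2113), alpha = 0.01
Step 1: grad_x = 2*5*3.7414 = 37.414, grad_y = 2*1*2.2113 = 4.4226
  x_1 = 3.7414 - 0.01*37.414 = 3.3673
  y_1 = 2.2113 - 0.01*4.4226 = 2.1671
Step 2: grad_x = 2*5*3.3673 = 33.6726, grad_y = 2*1*2.1671 = 4.3341
  x_2 = 3.3673 - 0.01*33.6726 = 3.0305
  y_2 = 2.1671 - 0.01*4.3341 = 2.1237
Step 3: grad_x = 2*5*3.0305 = 30.3053, grad_y = 2*1*2.1237 = 4.2475
  x_3 = 3.0305 - 0.01*30.3053 = 2.7275
  y_3 = 2.1237 - 0.01*4.2475 = 2.0813
Step 4: grad_x = 2*5*2.7275 = 27.2748, grad_y = 2*1*2.0813 = 4.1625
  x_4 = 2.7275 - 0.01*27.2748 = 2.4547
  y_4 = 2.0813 - 0.01*4.1625 = 2.0396
f(2.4547, 2.0396) = 5*2.4547^2 + 1*2.0396^2 = 34.2887


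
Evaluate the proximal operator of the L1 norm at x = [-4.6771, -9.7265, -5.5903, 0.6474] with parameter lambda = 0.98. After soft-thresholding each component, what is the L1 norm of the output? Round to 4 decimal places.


Soft-thresholding with lambda = 0.98:
prox(-4.6771) = sign(-4.6771)*max(|-4.6771| - 0.98, 0) = -3.6971
prox(-9.7265) = sign(-9.7265)*max(|-9.7265| - 0.98, 0) = -8.7465
prox(-5.5903) = sign(-5.5903)*max(|-5.5903| - 0.98, 0) = -4.6103
prox(0.6474) = sign(0.6474)*max(|0.6474| - 0.98, 0) = 0.0
prox(x) = [-3.6971, -8.7465, -4.6103, 0.0]
||prox(x)||_1 = 3.6971 + 8.7465 + 4.6103 + 0.0 = 17.0539


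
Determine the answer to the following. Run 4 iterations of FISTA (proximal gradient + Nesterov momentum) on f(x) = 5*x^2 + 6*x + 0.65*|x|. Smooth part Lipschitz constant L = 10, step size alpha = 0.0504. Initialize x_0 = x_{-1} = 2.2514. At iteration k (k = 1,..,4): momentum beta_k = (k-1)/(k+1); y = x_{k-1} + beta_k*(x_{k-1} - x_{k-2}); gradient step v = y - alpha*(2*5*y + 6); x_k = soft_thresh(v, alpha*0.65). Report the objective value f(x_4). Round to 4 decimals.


FISTA on f(x) = 5*x^2 + 6*x + 0.65*|x|
L = 10, alpha = 0.0504
Iteration 1: beta = 0.0, y = 2.2514 + 0.0*(2.2514 - 2.2514) = 2.2514
  grad(y) = 28.514, v = y - alpha*grad = 0.8143
  prox(v) = soft_thresh(0.8143, 0.0328) = 0.7815
Iteration 2: beta = 0.3333, y = 0.7815 + 0.3333*(0.7815 - 2.2514) = 0.2916
  grad(y) = 8.9158, v = y - alpha*grad = -0.1578
  prox(v) = soft_thresh(-0.1578, 0.0328) = -0.125
Iteration 3: beta = 0.5, y = -0.125 + 0.5*(-0.125 - 0.7815) = -0.5783
  grad(y) = 0.2171, v = y - alpha*grad = -0.5892
  prox(v) = soft_thresh(-0.5892, 0.0328) = -0.5565
Iteration 4: beta = 0.6, y = -0.5565 + 0.6*(-0.5565 + 0.125) = -0.8153
  grad(y) = -2.1535, v = y - alpha*grad = -0.7068
  prox(v) = soft_thresh(-0.7068, 0.0328) = -0.6741
f(x_4) = 5*(-0.6741)^2 + 6*(-0.6741) + 0.65*|-0.6741| = -1.3344


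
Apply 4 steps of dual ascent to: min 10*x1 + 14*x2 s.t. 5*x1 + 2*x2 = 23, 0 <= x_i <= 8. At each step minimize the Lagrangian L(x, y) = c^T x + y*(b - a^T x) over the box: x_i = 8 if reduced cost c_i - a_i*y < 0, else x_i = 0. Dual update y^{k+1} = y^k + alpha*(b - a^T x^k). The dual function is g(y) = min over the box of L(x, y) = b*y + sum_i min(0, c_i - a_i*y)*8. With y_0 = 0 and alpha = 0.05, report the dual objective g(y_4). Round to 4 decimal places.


Dual ascent for LP: min 10*x1 + 14*x2, 5*x1 + 2*x2 = 23, 0 <= x_i <= 8
Step 1: y^k = 0.0, reduced costs: (10.0, 14.0)
  x^k = (0.0, 0.0), subgradient = b - a^T x = 23.0
  y^{k+1} = 0.0 + 0.05*23.0 = 1.15
Step 2: y^k = 1.15, reduced costs: (4.25, 11.7)
  x^k = (0.0, 0.0), subgradient = b - a^T x = 23.0
  y^{k+1} = 1.15 + 0.05*23.0 = 2.3
Step 3: y^k = 2.3, reduced costs: (-1.5, 9.4)
  x^k = (8.0, 0.0), subgradient = b - a^T x = -17.0
  y^{k+1} = 2.3 + 0.05*-17.0 = 1.45
Step 4: y^k = 1.45, reduced costs: (2.75, 11.1)
  x^k = (0.0, 0.0), subgradient = b - a^T x = 23.0
  y^{k+1} = 1.45 + 0.05*23.0 = 2.6
Dual objective at y_4 = 2.6: reduced costs (-3.0, 8.8), box minimizer x = (8.0, 0.0)
g(y_4) = b*y + (c1 - a1*y)*x1 + (c2 - a2*y)*x2 = 23*2.6 + (-3.0)*8.0 + 8.8*0.0 = 59.8 - 24.0 + 0.0 = 35.8


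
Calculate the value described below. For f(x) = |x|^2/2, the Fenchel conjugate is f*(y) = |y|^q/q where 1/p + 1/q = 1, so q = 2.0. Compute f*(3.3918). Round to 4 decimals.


The conjugate exponent q satisfies 1/p + 1/q = 1.
p = 2, so q = 2/(2 - 1) = 2.0
|y|^q = 3.3918^2.0 = 11.5043
f*(3.3918) = 11.5043 / 2.0 = 5.7522


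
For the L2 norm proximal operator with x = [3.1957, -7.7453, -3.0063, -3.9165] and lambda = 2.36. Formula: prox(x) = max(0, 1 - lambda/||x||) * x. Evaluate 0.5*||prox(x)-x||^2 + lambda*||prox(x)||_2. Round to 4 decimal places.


Step 1: Compute ||x||.
||x|| = 9.7252
Step 2: Compute scaling factor.
scale = max(0, 1 - 2.36/9.7252) = 0.7573
Step 3: prox(x) = [2.4202, -5.8658, -2.2768, -2.9661]
||prox(x)|| = 7.3652
Step 4: Proximal objective.
0.5*||prox-x||^2 = 2.7848
lambda*||prox|| = 17.3819
Total = 20.1666


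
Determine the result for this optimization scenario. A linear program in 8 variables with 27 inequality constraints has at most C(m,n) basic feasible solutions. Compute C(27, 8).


Each vertex corresponds to some choice of n active constraints out of m, so the number of vertices is at most C(m, n) = m! / (n!(m-n)!).
m = 27, n = 8
Numerator: 27 * 26 * 25 * 24 * 23 * 22 * 21 * 20
Denominator: 8! = 40320
C(27, 8) = 2220075


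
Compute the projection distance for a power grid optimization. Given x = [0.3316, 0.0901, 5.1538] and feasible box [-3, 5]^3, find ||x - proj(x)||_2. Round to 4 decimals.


Project each component onto [-3, 5].
clip(0.3316) = 0.3316, clip(0.0901) = 0.0901, clip(5.1538) = 5.0
Projection = [0.3316, 0.0901, 5.0]
Squared diffs: [0.0, 0.0, 0.0237]
Distance = sqrt(0.0237) = 0.1538


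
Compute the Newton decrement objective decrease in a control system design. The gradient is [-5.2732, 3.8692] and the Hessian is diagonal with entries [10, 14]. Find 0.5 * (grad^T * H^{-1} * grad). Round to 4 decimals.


Step 1: H is diagonal, so H^(-1) * g = [-0.5273, 0.2764].
Step 2: g^T H^(-1) g = sum_i g_i^2 / H_ii
  = (-5.2732)^2/10 + (3.8692)^2/14
  = 2.7807 + 1.0693 = 3.85
Step 3: Objective decrease = 0.5 * g^T H^(-1) g = 1.925


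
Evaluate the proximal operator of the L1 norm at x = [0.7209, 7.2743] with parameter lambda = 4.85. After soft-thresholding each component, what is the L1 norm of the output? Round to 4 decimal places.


Soft-thresholding with lambda = 4.85:
prox(0.7209) = sign(0.7209)*max(|0.7209| - 4.85, 0) = 0.0
prox(7.2743) = sign(7.2743)*max(|7.2743| - 4.85, 0) = 2.4243
prox(x) = [0.0, 2.4243]
||prox(x)||_1 = 0.0 + 2.4243 = 2.4243


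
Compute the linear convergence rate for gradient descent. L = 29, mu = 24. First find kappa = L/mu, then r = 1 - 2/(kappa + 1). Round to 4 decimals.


Step 1: Compute the condition number.
kappa = L/mu = 29/24 = 1.2083
Step 2: Compute the convergence rate.
r = 1 - 2/(kappa + 1) = 1 - 2*mu/(L + mu) = (L - mu)/(L + mu) = 5/53 = 0.0943


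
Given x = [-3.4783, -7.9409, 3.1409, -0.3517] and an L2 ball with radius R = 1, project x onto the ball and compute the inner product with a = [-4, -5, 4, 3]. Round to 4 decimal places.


Step 1: Compute ||x|| (intermediates to 6 decimals).
||x|| = sqrt((-3.4783)^2 + (-7.9409)^2 + 3.1409^2 + (-0.3517)^2) = 9.227427
Step 2: Project.
Since ||x|| > R, scale = R/||x|| = 1/9.227427 = 0.108373, proj(x) = scale * x
proj(x) = [-0.376954, -0.860579, 0.340389, -0.038115]
Step 3: Dot product.
a^T * proj(x) = -4*(-0.376954) - 5*(-0.860579) + 4*0.340389 + 3*(-0.038115) = 7.0579


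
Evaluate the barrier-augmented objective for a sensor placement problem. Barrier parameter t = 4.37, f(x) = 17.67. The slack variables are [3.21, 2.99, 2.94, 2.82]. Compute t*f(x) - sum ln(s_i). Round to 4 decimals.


Step 1: Compute log-barrier.
ln values: [1.1663, 1.0953, 1.0784, 1.0367]
phi = -(1.1663 + 1.0953 + 1.0784 + 1.0367) = -4.3767
Step 2: Compute augmented objective.
t*f(x) = 4.37*17.67 = 77.2179
Total = 77.2179 - 4.3767 = 72.8412


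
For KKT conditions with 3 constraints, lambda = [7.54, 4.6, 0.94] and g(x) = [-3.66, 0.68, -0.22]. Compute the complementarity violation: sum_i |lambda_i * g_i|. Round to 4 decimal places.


KKT complementary slackness check:
lambda_1 * g_1 = 7.54 * -3.66 = -27.5964
lambda_2 * g_2 = 4.6 * 0.68 = 3.128
lambda_3 * g_3 = 0.94 * -0.22 = -0.2068
Total violation = 27.5964 + 3.128 + 0.2068 = 30.9312


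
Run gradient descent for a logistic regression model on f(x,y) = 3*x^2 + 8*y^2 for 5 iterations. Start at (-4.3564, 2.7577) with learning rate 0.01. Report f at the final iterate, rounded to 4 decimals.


Gradient descent on f(x,y) = 3*x^2 + 8*y^2.
Starting point: (-4.3564, 2.7577), alpha = 0.01
Step 1: grad_x = 2*3*-4.3564 = -26.1384, grad_y = 2*8*2.7577 = 44.1232
  x_1 = -4.3564 - 0.01*-26.1384 = -4.095
  y_1 = 2.7577 - 0.01*44.1232 = 2.3165
Step 2: grad_x = 2*3*-4.095 = -24.5701, grad_y = 2*8*2.3165 = 37.0635
  x_2 = -4.095 - 0.01*-24.5701 = -3.8493
  y_2 = 2.3165 - 0.01*37.0635 = 1.9458
Step 3: grad_x = 2*3*-3.8493 = -23.0959, grad_y = 2*8*1.9458 = 31.1333
  x_3 = -3.8493 - 0.01*-23.0959 = -3.6184
  y_3 = 1.9458 - 0.01*31.1333 = 1.6345
Step 4: grad_x = 2*3*-3.6184 = -21.7101, grad_y = 2*8*1.6345 = 26.152
  x_4 = -3.6184 - 0.01*-21.7101 = -3.4013
  y_4 = 1.6345 - 0.01*26.152 = 1.373
Step 5: grad_x = 2*3*-3.4013 = -20.4075, grad_y = 2*8*1.373 = 21.9677
  x_5 = -3.4013 - 0.01*-20.4075 = -3.1972
  y_5 = 1.373 - 0.01*21.9677 = 1.1533
f(-3.1972, 1.1533) = 3*(-3.1972)^2 + 8*1.1533^2 = 41.3067


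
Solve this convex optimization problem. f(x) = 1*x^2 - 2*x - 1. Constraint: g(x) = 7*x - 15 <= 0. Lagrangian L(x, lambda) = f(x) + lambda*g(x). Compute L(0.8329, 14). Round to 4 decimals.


Step 1: Evaluate f(x).
f(0.8329) = 1*0.8329^2 - 2*0.8329 - 1 = -1.9721
Step 2: Evaluate g(x).
g(0.8329) = 7*0.8329 - 15 = -9.1697
Step 3: Compute Lagrangian.
L = -1.9721 + 14*-9.1697 = -130.3479


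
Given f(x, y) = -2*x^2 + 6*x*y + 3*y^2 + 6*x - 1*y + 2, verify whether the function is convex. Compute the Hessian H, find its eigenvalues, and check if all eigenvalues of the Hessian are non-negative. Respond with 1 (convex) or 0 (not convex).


The Hessian of f(x,y) = -2*x^2 + 6*x*y + 3*y^2 + 6*x - 1*y + 2 is:
H = [[-4, 6], [6, 6]]
Trace = -4 + 6 = 2
Determinant = -4*6 - (6)^2 = -60
Discriminant = (2)^2 - 4*-60 = 244.0
Eigenvalues: lambda_1 = -6.8102, lambda_2 = 8.8102
The function is not convex.

0


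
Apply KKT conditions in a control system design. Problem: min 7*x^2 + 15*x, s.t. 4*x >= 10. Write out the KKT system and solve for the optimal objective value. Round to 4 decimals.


Step 1: Try lambda = 0 (constraint inactive).
x_unc = -15/(2*7) = -1.0714
Check: 4*-1.0714 = -4.2856 < 10 -- violated!
Step 2: Constraint must be active: 4*x = 10
x* = 10/4 = 2.5
lambda = (2*7*2.5 + 15)/4 = 12.5
Step 3: Compute optimal value.
f(x*) = 7*2.5^2 + 15*2.5 = 81.25


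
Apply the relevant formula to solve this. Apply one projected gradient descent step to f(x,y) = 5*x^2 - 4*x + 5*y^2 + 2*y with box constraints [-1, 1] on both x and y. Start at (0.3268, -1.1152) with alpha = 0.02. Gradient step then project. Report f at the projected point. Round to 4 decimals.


Step 1: Compute gradient at (0.3268, -1.1152).
grad_x = 2*5*0.3268 - 4 = -0.732
grad_y = 2*5*-1.1152 + 2 = -9.152
Step 2: Gradient step.
x_raw = 0.3268 - 0.02*-0.732 = 0.3414
y_raw = -1.1152 - 0.02*-9.152 = -0.9322
Step 3: Project onto [-1, 1].
x_proj = clip(0.3414) = 0.3414
y_proj = clip(-0.9322) = -0.9322
Step 4: Evaluate f.
f(0.3414, -0.9322) = 1.6974


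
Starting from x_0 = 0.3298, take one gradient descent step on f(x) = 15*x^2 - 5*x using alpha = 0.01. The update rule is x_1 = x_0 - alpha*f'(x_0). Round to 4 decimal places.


We compute the gradient at x_0 and apply the update.
f'(x) = 30*x - 5
f'(0.3298) = 30*0.3298 - 5 = 4.894
x_1 = 0.3298 - 0.01*4.894 = 0.2809


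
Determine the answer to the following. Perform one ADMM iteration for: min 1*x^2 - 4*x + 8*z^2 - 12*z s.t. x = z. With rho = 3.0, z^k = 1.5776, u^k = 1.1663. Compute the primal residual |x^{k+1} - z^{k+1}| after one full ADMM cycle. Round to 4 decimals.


ADMM iteration with rho = 3.0, z^k = 1.5776, u^k = 1.1663
Step 1: x-update.
Minimize 1*x^2 - 4*x + (3.0/2)*(x - 1.5776 + 1.1663)^2
FOC: (2*1 + 3.0)*x = 4 + 3.0*(1.5776 - 1.1663)
x^{k+1} = 1.0468
Step 2: z-update.
Minimize 8*z^2 - 12*z + (3.0/2)*(1.0468 - z + 1.1663)^2
FOC: (2*8 + 3.0)*z = 12 + 3.0*(1.0468 + 1.1663)
z^{k+1} = 0.981
Step 3: u-update.
u^{k+1} = 1.1663 + 1.0468 - 0.981 = 1.2321
Step 4: Primal residual = |1.0468 - 0.981| = 0.0658


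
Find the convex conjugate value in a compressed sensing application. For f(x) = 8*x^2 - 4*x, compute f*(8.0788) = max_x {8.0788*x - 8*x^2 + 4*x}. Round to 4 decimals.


f*(y) = sup_x {y*x - a*x^2 - b*x} = sup_x {(y-b)*x - a*x^2}
FOC: (y - b) - 2a*x = 0 => x* = (y - b)/(2a)
x* = (8.0788 + 4)/(2*8) = 0.7549
f*(8.0788) = (y-b)^2/(4a) = (8.0788 + 4)^2/(4*8)
= 145.8974/32 = 4.5593


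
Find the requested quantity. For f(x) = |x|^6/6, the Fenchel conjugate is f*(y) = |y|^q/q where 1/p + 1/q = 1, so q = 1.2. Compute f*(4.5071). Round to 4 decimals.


The conjugate exponent q satisfies 1/p + 1/q = 1.
p = 6, so q = 6/(6 - 1) = 1.2
|y|^q = 4.5071^1.2 = 6.0908
f*(4.5071) = 6.0908 / 1.2 = 5.0757


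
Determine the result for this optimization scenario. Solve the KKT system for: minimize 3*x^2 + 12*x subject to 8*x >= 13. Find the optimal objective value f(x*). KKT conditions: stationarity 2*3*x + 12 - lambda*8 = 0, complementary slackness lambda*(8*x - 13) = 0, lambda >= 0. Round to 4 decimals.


Step 1: Try lambda = 0 (constraint inactive).
x_unc = -12/(2*3) = -2.0
Check: 8*-2.0 = -16.0 < 13 -- violated!
Step 2: Constraint must be active: 8*x = 13
x* = 13/8 = 1.625
lambda = (2*3*1.625 + 12)/8 = 2.7188
Step 3: Compute optimal value.
f(x*) = 3*1.625^2 + 12*1.625 = 27.4219


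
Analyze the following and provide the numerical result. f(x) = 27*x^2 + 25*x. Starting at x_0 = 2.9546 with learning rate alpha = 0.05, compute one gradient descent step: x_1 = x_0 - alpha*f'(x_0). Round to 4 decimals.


We compute the gradient at x_0 and apply the update.
f'(x) = 54*x + 25
f'(2.9546) = 54*2.9546 + 25 = 184.5484
x_1 = 2.9546 - 0.05*184.5484 = -6.2728


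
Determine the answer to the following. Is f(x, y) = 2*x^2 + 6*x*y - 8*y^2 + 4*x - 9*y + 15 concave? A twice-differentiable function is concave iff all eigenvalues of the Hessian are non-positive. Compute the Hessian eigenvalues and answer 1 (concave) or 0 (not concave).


The Hessian of f(x,y) = 2*x^2 + 6*x*y - 8*y^2 + 4*x - 9*y + 15 is:
H = [[4, 6], [6, -16]]
Trace = 4 - 16 = -12
Determinant = 4*-16 - (6)^2 = -100
Discriminant = (-12)^2 - 4*-100 = 544.0
Eigenvalues: lambda_1 = -17.6619, lambda_2 = 5.6619
The function is not concave.

0


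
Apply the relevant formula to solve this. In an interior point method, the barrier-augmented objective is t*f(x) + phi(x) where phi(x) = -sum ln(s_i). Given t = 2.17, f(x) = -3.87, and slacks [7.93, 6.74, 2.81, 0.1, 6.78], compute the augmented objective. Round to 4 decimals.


Step 1: Compute log-barrier.
ln values: [2.0707, 1.9081, 1.0332, -2.3026, 1.914]
phi = -(2.0707 + 1.9081 + 1.0332 - 2.3026 + 1.914) = -4.6233
Step 2: Compute augmented objective.
t*f(x) = 2.17*-3.87 = -8.3979
Total = -8.3979 - 4.6233 = -13.0212


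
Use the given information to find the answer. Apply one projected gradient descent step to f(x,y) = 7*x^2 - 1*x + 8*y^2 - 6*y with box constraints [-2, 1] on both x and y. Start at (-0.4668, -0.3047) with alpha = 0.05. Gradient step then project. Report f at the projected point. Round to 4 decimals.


Step 1: Compute gradient at (-0.4668, -0.3047).
grad_x = 2*7*-0.4668 - 1 = -7.5352
grad_y = 2*8*-0.3047 - 6 = -10.8752
Step 2: Gradient step.
x_raw = -0.4668 - 0.05*-7.5352 = -0.09
y_raw = -0.3047 - 0.05*-10.8752 = 0.2391
Step 3: Project onto [-2, 1].
x_proj = clip(-0.09) = -0.09
y_proj = clip(0.2391) = 0.2391
Step 4: Evaluate f.
f(-0.09, 0.2391) = -0.8304


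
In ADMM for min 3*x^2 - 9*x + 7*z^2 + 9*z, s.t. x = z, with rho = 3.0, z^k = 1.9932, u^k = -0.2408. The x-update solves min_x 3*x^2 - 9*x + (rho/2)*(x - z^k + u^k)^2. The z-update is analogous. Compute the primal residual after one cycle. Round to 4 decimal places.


ADMM iteration with rho = 3.0, z^k = 1.9932, u^k = -0.2408
Step 1: x-update.
Minimize 3*x^2 - 9*x + (3.0/2)*(x - 1.9932 - 0.2408)^2
FOC: (2*3 + 3.0)*x = 9 + 3.0*(1.9932 + 0.2408)
x^{k+1} = 1.7447
Step 2: z-update.
Minimize 7*z^2 + 9*z + (3.0/2)*(1.7447 - z - 0.2408)^2
FOC: (2*7 + 3.0)*z = -9 + 3.0*(1.7447 - 0.2408)
z^{k+1} = -0.264
Step 3: u-update.
u^{k+1} = -0.2408 + 1.7447 + 0.264 = 1.7679
Step 4: Primal residual = |1.7447 + 0.264| = 2.0087


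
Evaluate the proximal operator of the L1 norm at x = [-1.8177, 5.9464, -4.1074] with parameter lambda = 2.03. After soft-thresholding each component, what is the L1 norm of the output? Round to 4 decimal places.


Soft-thresholding with lambda = 2.03:
prox(-1.8177) = sign(-1.8177)*max(|-1.8177| - 2.03, 0) = 0.0
prox(5.9464) = sign(5.9464)*max(|5.9464| - 2.03, 0) = 3.9164
prox(-4.1074) = sign(-4.1074)*max(|-4.1074| - 2.03, 0) = -2.0774
prox(x) = [0.0, 3.9164, -2.0774]
||prox(x)||_1 = 0.0 + 3.9164 + 2.0774 = 5.9938


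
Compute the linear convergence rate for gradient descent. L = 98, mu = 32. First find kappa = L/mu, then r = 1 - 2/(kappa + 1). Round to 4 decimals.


Step 1: Compute the condition number.
kappa = L/mu = 98/32 = 3.0625
Step 2: Compute the convergence rate.
r = 1 - 2/(kappa + 1) = 1 - 2*mu/(L + mu) = (L - mu)/(L + mu) = 66/130 = 0.5077
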